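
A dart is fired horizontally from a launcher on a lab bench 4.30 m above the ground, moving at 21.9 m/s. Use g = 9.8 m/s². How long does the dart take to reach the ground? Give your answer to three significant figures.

The horizontal speed doesn't affect the fall. With v_y0 = 0, h = ½ g t².
t = √(2 × 4.30 / 9.8) = √0.8776 = 0.937 s.

0.937 s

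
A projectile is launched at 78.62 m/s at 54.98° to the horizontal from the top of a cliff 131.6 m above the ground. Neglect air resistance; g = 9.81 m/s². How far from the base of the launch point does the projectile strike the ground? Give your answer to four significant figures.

673.3 m

Components: v_x = 78.62 cos 54.98° = 45.117 m/s, v_y = 78.62 sin 54.98° = 64.386 m/s.
Vertical: 0 = 131.6 + 64.386 t − ½(9.81) t² ⇒ 4.905 t² − 64.386 t − 131.6 = 0.
t = [64.386 + √(4145.6 + 2582.0)] / 9.810 = 14.924 s.
Horizontal: R = v_x · t = 45.117 × 14.924 = 673.3 m.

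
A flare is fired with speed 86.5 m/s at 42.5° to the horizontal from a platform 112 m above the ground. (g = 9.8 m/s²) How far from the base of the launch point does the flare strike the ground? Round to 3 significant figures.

Components: v_x = 86.5 cos 42.5° = 63.77 m/s, v_y = 86.5 sin 42.5° = 58.44 m/s.
Vertical: 0 = 112 + 58.44 t − ½(9.8) t² ⇒ 4.900 t² − 58.44 t − 112 = 0.
t = [58.44 + √(3415 + 2195)] / 9.800 = 13.61 s.
Horizontal: R = v_x · t = 63.77 × 13.61 = 868 m.

868 m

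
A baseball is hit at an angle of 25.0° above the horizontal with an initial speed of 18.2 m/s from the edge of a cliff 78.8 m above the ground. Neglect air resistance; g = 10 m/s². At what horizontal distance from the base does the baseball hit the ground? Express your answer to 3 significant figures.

Components: v_x = 18.2 cos 25.0° = 16.49 m/s, v_y = 18.2 sin 25.0° = 7.692 m/s.
Vertical: 0 = 78.8 + 7.692 t − ½(10) t² ⇒ 5.000 t² − 7.692 t − 78.8 = 0.
t = [7.692 + √(59.17 + 1576)] / 10.00 = 4.813 s.
Horizontal: R = v_x · t = 16.49 × 4.813 = 79.4 m.

79.4 m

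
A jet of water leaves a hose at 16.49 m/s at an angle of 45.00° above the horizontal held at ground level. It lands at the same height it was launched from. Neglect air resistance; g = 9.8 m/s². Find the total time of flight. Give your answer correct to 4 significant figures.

Vertical component: v_y = 16.49 sin 45.00° = 11.660 m/s.
For a projectile landing at launch height, time of flight is t = 2 v_y / g = 2 × 11.660 / 9.8 = 2.380 s.

2.380 s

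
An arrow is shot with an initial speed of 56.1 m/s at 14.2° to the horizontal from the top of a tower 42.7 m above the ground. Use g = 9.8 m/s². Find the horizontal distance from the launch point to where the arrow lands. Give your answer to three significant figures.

254 m

Components: v_x = 56.1 cos 14.2° = 54.39 m/s, v_y = 56.1 sin 14.2° = 13.76 m/s.
Vertical: 0 = 42.7 + 13.76 t − ½(9.8) t² ⇒ 4.900 t² − 13.76 t − 42.7 = 0.
t = [13.76 + √(189.3 + 836.9)] / 9.800 = 4.673 s.
Horizontal: R = v_x · t = 54.39 × 4.673 = 254 m.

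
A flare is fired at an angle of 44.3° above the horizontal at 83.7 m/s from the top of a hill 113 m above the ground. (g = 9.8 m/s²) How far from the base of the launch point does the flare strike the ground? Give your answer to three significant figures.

816 m

Components: v_x = 83.7 cos 44.3° = 59.90 m/s, v_y = 83.7 sin 44.3° = 58.46 m/s.
Vertical: 0 = 113 + 58.46 t − ½(9.8) t² ⇒ 4.900 t² − 58.46 t − 113 = 0.
t = [58.46 + √(3418 + 2215)] / 9.800 = 13.62 s.
Horizontal: R = v_x · t = 59.90 × 13.62 = 816 m.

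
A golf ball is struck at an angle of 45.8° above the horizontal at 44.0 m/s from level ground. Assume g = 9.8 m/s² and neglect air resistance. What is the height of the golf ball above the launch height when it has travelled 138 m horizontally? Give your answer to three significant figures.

v_x = 44.0 cos 45.8° = 30.68 m/s, v_y0 = 44.0 sin 45.8° = 31.54 m/s.
Time to reach x = 138 m: t = x / v_x = 138 / 30.68 = 4.498 s.
y = v_y0 t − ½ g t² = 31.54×4.498 − 4.900×4.498² = 42.7 m.

42.7 m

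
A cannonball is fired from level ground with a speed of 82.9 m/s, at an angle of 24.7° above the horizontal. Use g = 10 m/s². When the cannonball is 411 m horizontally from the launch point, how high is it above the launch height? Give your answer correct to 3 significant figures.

40.1 m

v_x = 82.9 cos 24.7° = 75.32 m/s, v_y0 = 82.9 sin 24.7° = 34.64 m/s.
Time to reach x = 411 m: t = x / v_x = 411 / 75.32 = 5.457 s.
y = v_y0 t − ½ g t² = 34.64×5.457 − 5.000×5.457² = 40.1 m.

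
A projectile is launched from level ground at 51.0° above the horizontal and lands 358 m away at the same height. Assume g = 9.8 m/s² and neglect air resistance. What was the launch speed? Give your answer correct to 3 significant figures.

On level ground, R = v₀² sin(2θ) / g, so v₀ = √(R g / sin 2θ).
sin(2 × 51.0°) = 0.9781.
v₀ = √(358 × 9.8 / 0.9781) = √3587 = 59.9 m/s.

59.9 m/s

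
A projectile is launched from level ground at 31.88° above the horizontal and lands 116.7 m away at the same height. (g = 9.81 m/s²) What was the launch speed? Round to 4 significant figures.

On level ground, R = v₀² sin(2θ) / g, so v₀ = √(R g / sin 2θ).
sin(2 × 31.88°) = 0.8969.
v₀ = √(116.7 × 9.81 / 0.8969) = √1276.4 = 35.73 m/s.

35.73 m/s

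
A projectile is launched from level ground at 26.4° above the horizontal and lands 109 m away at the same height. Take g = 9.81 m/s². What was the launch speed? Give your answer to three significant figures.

36.6 m/s

On level ground, R = v₀² sin(2θ) / g, so v₀ = √(R g / sin 2θ).
sin(2 × 26.4°) = 0.7965.
v₀ = √(109 × 9.81 / 0.7965) = √1342 = 36.6 m/s.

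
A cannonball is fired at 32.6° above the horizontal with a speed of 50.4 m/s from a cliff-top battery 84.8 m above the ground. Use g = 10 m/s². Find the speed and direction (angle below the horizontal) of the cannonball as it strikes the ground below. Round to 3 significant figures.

65.1 m/s at 49.3° below the horizontal

v_x = 50.4 cos 32.6° = 42.46 m/s (constant).
|v_y| at impact = √((27.15)² + 2×10×84.8) = 49.33 m/s.
Speed = √(42.46² + 49.33²) = 65.1 m/s; angle = arctan(49.33/42.46) = 49.3° below horizontal.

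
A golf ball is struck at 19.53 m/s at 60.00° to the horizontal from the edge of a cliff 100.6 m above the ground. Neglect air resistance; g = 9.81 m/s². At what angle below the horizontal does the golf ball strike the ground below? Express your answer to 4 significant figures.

v_x = 19.53 cos 60.00° = 9.7650 m/s.
At impact |v_y| = √(v_y0² + 2 g h) = √(16.913² + 2×9.81×100.6) = 47.538 m/s.
Angle below horizontal = arctan(|v_y| / v_x) = arctan(47.538 / 9.7650) = 78.39°.

78.39°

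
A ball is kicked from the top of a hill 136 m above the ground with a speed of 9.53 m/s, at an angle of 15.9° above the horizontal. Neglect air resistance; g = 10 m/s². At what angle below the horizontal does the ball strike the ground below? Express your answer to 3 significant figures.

80.0°

v_x = 9.53 cos 15.9° = 9.165 m/s.
At impact |v_y| = √(v_y0² + 2 g h) = √(2.611² + 2×10×136) = 52.22 m/s.
Angle below horizontal = arctan(|v_y| / v_x) = arctan(52.22 / 9.165) = 80.0°.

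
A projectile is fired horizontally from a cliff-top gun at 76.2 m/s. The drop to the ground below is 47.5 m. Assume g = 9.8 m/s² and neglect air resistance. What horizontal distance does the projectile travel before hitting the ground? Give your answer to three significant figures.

237 m

Initial vertical velocity is zero, so the fall time comes from h = ½ g t²: t = √(2 × 47.5 / 9.8) = 3.113 s.
Horizontal motion is uniform at 76.2 m/s, so x = 76.2 × 3.113 = 237 m.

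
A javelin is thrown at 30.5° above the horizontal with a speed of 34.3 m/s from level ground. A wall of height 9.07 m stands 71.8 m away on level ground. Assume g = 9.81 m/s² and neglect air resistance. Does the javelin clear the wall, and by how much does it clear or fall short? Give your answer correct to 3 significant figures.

Yes — it clears the wall by 4.27 m.

v_x = 34.3 cos 30.5° = 29.55 m/s; v_y0 = 34.3 sin 30.5° = 17.41 m/s.
Time to reach the wall: t = 71.8 / 29.55 = 2.430 s.
Height at that point: y = 17.41×2.430 − 4.905×2.430² = 13.34 m.
That is 13.34 − 9.07 = 4.27 m above the top of the wall, so the javelin clears it.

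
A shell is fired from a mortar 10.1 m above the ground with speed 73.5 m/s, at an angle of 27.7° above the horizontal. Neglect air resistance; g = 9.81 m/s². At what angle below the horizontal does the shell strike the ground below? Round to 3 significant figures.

29.6°

v_x = 73.5 cos 27.7° = 65.08 m/s.
At impact |v_y| = √(v_y0² + 2 g h) = √(34.17² + 2×9.81×10.1) = 36.96 m/s.
Angle below horizontal = arctan(|v_y| / v_x) = arctan(36.96 / 65.08) = 29.6°.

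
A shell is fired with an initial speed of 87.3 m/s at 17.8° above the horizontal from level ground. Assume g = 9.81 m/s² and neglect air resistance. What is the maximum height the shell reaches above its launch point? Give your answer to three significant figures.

36.3 m

Vertical component of launch velocity: v_y = 87.3 sin 17.8° = 26.69 m/s.
At the highest point the vertical velocity is zero, so v_y² = 2 g h_max.
h_max = (26.69)² / (2 × 9.81) = 712.4 / 19.62 = 36.3 m.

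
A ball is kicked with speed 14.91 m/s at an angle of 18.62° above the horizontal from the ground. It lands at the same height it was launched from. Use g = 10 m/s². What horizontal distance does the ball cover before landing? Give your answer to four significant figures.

13.45 m

Components: v_x = 14.91 cos 18.62° = 14.130 m/s, v_y = 14.91 sin 18.62° = 4.7606 m/s.
Time of flight (same landing height): t = 2 v_y / g = 2 × 4.7606 / 10 = 0.95212 s.
Range: R = v_x · t = 14.130 × 0.95212 = 13.45 m.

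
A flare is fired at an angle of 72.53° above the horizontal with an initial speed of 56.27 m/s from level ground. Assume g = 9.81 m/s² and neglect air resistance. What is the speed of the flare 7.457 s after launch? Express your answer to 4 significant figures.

v_x = 56.27 cos 72.53° = 16.893 m/s (constant).
v_y(t) = 56.27 sin 72.53° − g t = 53.675 − 9.81 × 7.457 = -19.478 m/s.
Speed = √(v_x² + v_y²) = √(285.37 + 379.39) = 25.78 m/s.

25.78 m/s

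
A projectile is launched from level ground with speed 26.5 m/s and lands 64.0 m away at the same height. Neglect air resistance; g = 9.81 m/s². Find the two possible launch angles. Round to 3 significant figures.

Level-ground range: R = v₀² sin(2θ)/g ⇒ sin 2θ = R g / v₀² = 64.0×9.81/26.5² = 0.8940.
2θ = arcsin(0.8940) = 63.38° or 180° − 63.38° = 116.62°.
So θ = 31.7° or θ = 58.3°.

31.7° and 58.3°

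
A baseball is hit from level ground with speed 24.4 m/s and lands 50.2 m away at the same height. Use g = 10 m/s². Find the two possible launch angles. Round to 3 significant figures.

Level-ground range: R = v₀² sin(2θ)/g ⇒ sin 2θ = R g / v₀² = 50.2×10/24.4² = 0.8432.
2θ = arcsin(0.8432) = 57.48° or 180° − 57.48° = 122.52°.
So θ = 28.7° or θ = 61.3°.

28.7° and 61.3°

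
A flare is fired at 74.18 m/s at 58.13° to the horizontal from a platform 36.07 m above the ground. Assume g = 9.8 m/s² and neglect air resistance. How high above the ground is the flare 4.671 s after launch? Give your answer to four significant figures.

223.4 m

v_y0 = 74.18 sin 58.13° = 62.997 m/s.
y(t) = 36.07 + v_y0 t − ½ g t² = 36.07 + 62.997×4.671 − ½×9.8×4.671² = 223.4 m.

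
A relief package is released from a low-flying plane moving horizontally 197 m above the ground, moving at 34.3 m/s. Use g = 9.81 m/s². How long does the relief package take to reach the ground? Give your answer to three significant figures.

6.34 s

The horizontal speed doesn't affect the fall. With v_y0 = 0, h = ½ g t².
t = √(2 × 197 / 9.81) = √40.16 = 6.34 s.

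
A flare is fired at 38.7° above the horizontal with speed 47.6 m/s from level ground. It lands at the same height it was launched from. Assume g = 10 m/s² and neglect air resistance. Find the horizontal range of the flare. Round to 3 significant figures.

Components: v_x = 47.6 cos 38.7° = 37.15 m/s, v_y = 47.6 sin 38.7° = 29.76 m/s.
Time of flight (same landing height): t = 2 v_y / g = 2 × 29.76 / 10 = 5.952 s.
Range: R = v_x · t = 37.15 × 5.952 = 221 m.

221 m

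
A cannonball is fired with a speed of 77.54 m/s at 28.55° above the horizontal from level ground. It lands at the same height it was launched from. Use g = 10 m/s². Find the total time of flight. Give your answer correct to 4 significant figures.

Vertical component: v_y = 77.54 sin 28.55° = 37.058 m/s.
For a projectile landing at launch height, time of flight is t = 2 v_y / g = 2 × 37.058 / 10 = 7.412 s.

7.412 s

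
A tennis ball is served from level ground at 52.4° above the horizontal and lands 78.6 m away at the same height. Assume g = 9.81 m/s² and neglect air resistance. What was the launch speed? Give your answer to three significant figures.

On level ground, R = v₀² sin(2θ) / g, so v₀ = √(R g / sin 2θ).
sin(2 × 52.4°) = 0.9668.
v₀ = √(78.6 × 9.81 / 0.9668) = √797.5 = 28.2 m/s.

28.2 m/s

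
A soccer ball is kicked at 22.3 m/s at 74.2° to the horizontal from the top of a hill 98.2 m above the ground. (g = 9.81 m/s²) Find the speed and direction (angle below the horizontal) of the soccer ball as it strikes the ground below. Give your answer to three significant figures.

49.2 m/s at 82.9° below the horizontal

v_x = 22.3 cos 74.2° = 6.072 m/s (constant).
|v_y| at impact = √((21.46)² + 2×9.81×98.2) = 48.86 m/s.
Speed = √(6.072² + 48.86²) = 49.2 m/s; angle = arctan(48.86/6.072) = 82.9° below horizontal.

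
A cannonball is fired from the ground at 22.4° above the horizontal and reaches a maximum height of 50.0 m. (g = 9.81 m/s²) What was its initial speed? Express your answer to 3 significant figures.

At maximum height v_y = 0, so (v₀ sin θ)² = 2 g H.
v₀ sin 22.4° = √(2 × 9.81 × 50.0) = 31.32 m/s.
v₀ = 31.32 / sin 22.4° = 31.32 / 0.3811 = 82.2 m/s.

82.2 m/s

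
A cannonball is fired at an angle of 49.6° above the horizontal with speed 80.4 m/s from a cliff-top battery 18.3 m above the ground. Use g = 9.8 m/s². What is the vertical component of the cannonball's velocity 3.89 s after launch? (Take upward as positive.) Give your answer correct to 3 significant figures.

Initial vertical component: v_y0 = 80.4 sin 49.6° = 61.23 m/s.
v_y(t) = v_y0 − g t = 61.23 − 9.8 × 3.89 = 23.1 m/s.

23.1 m/s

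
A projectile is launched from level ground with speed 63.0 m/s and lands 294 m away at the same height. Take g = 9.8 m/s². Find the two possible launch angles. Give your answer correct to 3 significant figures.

Level-ground range: R = v₀² sin(2θ)/g ⇒ sin 2θ = R g / v₀² = 294×9.8/63.0² = 0.7259.
2θ = arcsin(0.7259) = 46.54° or 180° − 46.54° = 133.46°.
So θ = 23.3° or θ = 66.7°.

23.3° and 66.7°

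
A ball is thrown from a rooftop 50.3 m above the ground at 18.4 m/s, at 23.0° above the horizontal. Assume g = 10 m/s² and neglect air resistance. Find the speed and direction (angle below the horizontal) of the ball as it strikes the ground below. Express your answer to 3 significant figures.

v_x = 18.4 cos 23.0° = 16.94 m/s (constant).
|v_y| at impact = √((7.189)² + 2×10×50.3) = 32.52 m/s.
Speed = √(16.94² + 32.52²) = 36.7 m/s; angle = arctan(32.52/16.94) = 62.5° below horizontal.

36.7 m/s at 62.5° below the horizontal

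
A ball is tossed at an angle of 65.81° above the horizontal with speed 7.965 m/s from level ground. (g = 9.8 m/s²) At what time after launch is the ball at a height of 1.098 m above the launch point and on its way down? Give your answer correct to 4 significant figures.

v_y0 = 7.965 sin 65.81° = 7.2656 m/s.
Set y = v_y0 t − ½ g t² = 1.098: 4.900 t² − 7.2656 t + 1.098 = 0.
t = [7.2656 ± √(52.789 − 21.521)] / 9.8 = (7.2656 ± 5.5918) / 9.8, giving t = 0.1708 s or t = 1.312 s.
On the way down corresponds to the larger root: t = 1.312 s.

1.312 s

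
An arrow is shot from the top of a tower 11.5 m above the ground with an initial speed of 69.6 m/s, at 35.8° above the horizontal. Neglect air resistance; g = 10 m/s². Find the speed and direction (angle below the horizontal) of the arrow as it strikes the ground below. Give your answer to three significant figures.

71.2 m/s at 37.6° below the horizontal

v_x = 69.6 cos 35.8° = 56.45 m/s (constant).
|v_y| at impact = √((40.71)² + 2×10×11.5) = 43.44 m/s.
Speed = √(56.45² + 43.44²) = 71.2 m/s; angle = arctan(43.44/56.45) = 37.6° below horizontal.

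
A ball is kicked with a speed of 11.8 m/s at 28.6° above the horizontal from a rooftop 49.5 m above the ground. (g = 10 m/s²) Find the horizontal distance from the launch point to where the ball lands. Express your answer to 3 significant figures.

39.0 m

Components: v_x = 11.8 cos 28.6° = 10.36 m/s, v_y = 11.8 sin 28.6° = 5.649 m/s.
Vertical: 0 = 49.5 + 5.649 t − ½(10) t² ⇒ 5.000 t² − 5.649 t − 49.5 = 0.
t = [5.649 + √(31.91 + 990.0)] / 10.00 = 3.762 s.
Horizontal: R = v_x · t = 10.36 × 3.762 = 39.0 m.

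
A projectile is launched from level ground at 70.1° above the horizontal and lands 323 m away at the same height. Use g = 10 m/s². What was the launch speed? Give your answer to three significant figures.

71.0 m/s

On level ground, R = v₀² sin(2θ) / g, so v₀ = √(R g / sin 2θ).
sin(2 × 70.1°) = 0.6401.
v₀ = √(323 × 10 / 0.6401) = √5046 = 71.0 m/s.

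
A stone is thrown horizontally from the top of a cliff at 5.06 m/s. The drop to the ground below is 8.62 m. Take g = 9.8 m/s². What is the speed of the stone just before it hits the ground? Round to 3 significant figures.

13.9 m/s

Fall time: t = √(2 × 8.62 / 9.8) = 1.326 s.
At impact: v_x = 5.06 m/s (unchanged), v_y = g t = 9.8 × 1.326 = 12.99 m/s.
Speed = √(v_x² + v_y²) = √(25.60 + 168.7) = 13.9 m/s.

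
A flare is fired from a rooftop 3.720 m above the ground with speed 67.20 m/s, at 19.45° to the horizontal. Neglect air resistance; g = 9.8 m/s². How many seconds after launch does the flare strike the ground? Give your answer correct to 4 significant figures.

Vertical component: v_y = 67.20 sin 19.45° = 22.377 m/s.
Taking up as positive with launch at y = 3.720 m, landing at y = 0: 0 = 3.720 + 22.377 t − ½(9.8) t².
Solving 4.900 t² − 22.377 t − 3.720 = 0 gives t = [22.377 + √(22.377² + 4·4.900·3.720)] / 9.800 = 4.727 s.

4.727 s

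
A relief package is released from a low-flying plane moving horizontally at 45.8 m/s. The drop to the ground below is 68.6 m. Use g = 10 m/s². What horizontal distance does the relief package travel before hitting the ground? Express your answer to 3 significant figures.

170 m

Initial vertical velocity is zero, so the fall time comes from h = ½ g t²: t = √(2 × 68.6 / 10) = 3.704 s.
Horizontal motion is uniform at 45.8 m/s, so x = 45.8 × 3.704 = 170 m.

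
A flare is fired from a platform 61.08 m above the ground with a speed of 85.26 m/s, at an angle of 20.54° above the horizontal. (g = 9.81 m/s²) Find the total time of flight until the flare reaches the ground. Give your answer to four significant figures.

Vertical component: v_y = 85.26 sin 20.54° = 29.914 m/s.
Taking up as positive with launch at y = 61.08 m, landing at y = 0: 0 = 61.08 + 29.914 t − ½(9.81) t².
Solving 4.905 t² − 29.914 t − 61.08 = 0 gives t = [29.914 + √(29.914² + 4·4.905·61.08)] / 9.810 = 7.713 s.

7.713 s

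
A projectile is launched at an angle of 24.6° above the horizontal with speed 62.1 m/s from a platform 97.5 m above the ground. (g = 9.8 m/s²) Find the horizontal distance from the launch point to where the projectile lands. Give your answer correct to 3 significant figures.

442 m

Components: v_x = 62.1 cos 24.6° = 56.46 m/s, v_y = 62.1 sin 24.6° = 25.85 m/s.
Vertical: 0 = 97.5 + 25.85 t − ½(9.8) t² ⇒ 4.900 t² − 25.85 t − 97.5 = 0.
t = [25.85 + √(668.2 + 1911)] / 9.800 = 7.820 s.
Horizontal: R = v_x · t = 56.46 × 7.820 = 442 m.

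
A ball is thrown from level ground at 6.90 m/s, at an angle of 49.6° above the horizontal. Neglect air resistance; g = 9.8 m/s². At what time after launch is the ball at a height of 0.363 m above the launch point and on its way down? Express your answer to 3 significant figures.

0.998 s

v_y0 = 6.90 sin 49.6° = 5.255 m/s.
Set y = v_y0 t − ½ g t² = 0.363: 4.900 t² − 5.255 t + 0.363 = 0.
t = [5.255 ± √(27.62 − 7.115)] / 9.8 = (5.255 ± 4.528) / 9.8, giving t = 0.0742 s or t = 0.998 s.
On the way down corresponds to the larger root: t = 0.998 s.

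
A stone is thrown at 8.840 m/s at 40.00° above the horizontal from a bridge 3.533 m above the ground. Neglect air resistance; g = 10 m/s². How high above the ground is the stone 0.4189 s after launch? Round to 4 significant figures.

5.036 m

v_y0 = 8.840 sin 40.00° = 5.6822 m/s.
y(t) = 3.533 + v_y0 t − ½ g t² = 3.533 + 5.6822×0.4189 − ½×10×0.4189² = 5.036 m.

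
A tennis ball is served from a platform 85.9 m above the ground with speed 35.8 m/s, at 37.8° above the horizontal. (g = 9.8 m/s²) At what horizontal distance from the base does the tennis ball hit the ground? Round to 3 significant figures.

Components: v_x = 35.8 cos 37.8° = 28.29 m/s, v_y = 35.8 sin 37.8° = 21.94 m/s.
Vertical: 0 = 85.9 + 21.94 t − ½(9.8) t² ⇒ 4.900 t² − 21.94 t − 85.9 = 0.
t = [21.94 + √(481.4 + 1684)] / 9.800 = 6.987 s.
Horizontal: R = v_x · t = 28.29 × 6.987 = 198 m.

198 m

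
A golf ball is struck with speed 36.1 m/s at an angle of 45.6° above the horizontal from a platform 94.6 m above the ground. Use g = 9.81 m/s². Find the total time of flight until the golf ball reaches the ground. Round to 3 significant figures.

Vertical component: v_y = 36.1 sin 45.6° = 25.79 m/s.
Taking up as positive with launch at y = 94.6 m, landing at y = 0: 0 = 94.6 + 25.79 t − ½(9.81) t².
Solving 4.905 t² − 25.79 t − 94.6 = 0 gives t = [25.79 + √(25.79² + 4·4.905·94.6)] / 9.810 = 7.75 s.

7.75 s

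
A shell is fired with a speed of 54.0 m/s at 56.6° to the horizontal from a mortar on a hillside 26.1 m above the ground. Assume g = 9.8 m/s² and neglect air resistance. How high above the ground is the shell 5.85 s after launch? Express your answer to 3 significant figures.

v_y0 = 54.0 sin 56.6° = 45.08 m/s.
y(t) = 26.1 + v_y0 t − ½ g t² = 26.1 + 45.08×5.85 − ½×9.8×5.85² = 122 m.

122 m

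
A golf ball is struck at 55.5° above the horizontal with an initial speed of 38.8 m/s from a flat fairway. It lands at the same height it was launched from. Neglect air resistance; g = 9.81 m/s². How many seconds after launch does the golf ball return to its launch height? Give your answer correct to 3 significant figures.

Vertical component: v_y = 38.8 sin 55.5° = 31.98 m/s.
For a projectile landing at launch height, time of flight is t = 2 v_y / g = 2 × 31.98 / 9.81 = 6.52 s.

6.52 s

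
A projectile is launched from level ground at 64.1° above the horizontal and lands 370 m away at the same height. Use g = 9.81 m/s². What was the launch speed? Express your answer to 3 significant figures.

68.0 m/s

On level ground, R = v₀² sin(2θ) / g, so v₀ = √(R g / sin 2θ).
sin(2 × 64.1°) = 0.7859.
v₀ = √(370 × 9.81 / 0.7859) = √4619 = 68.0 m/s.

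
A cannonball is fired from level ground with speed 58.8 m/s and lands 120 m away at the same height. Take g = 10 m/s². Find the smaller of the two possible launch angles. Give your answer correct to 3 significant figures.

10.2°

Level-ground range: R = v₀² sin(2θ)/g ⇒ sin 2θ = R g / v₀² = 120×10/58.8² = 0.3471.
2θ = arcsin(0.3471) = 20.31° or 180° − 20.31° = 159.69°.
So θ = 10.2° or θ = 79.8°.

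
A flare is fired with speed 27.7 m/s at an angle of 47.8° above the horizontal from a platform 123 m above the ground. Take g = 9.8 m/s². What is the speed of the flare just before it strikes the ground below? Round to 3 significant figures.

56.4 m/s

v_x = 27.7 cos 47.8° = 18.61 m/s is unchanged throughout.
For the vertical component, v_y² = v_y0² + 2 g h = (20.52)² + 2×9.8×123 = 2832, so |v_y| = 53.22 m/s.
Impact speed = √(v_x² + v_y²) = √(346.3 + 2832) = 56.4 m/s.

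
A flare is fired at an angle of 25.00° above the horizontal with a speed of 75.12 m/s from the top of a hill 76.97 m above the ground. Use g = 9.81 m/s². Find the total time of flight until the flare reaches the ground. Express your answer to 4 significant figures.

Vertical component: v_y = 75.12 sin 25.00° = 31.747 m/s.
Taking up as positive with launch at y = 76.97 m, landing at y = 0: 0 = 76.97 + 31.747 t − ½(9.81) t².
Solving 4.905 t² − 31.747 t − 76.97 = 0 gives t = [31.747 + √(31.747² + 4·4.905·76.97)] / 9.810 = 8.351 s.

8.351 s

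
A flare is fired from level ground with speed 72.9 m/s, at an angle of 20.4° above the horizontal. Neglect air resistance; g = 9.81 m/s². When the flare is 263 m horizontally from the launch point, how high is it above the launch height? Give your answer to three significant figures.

25.1 m

v_x = 72.9 cos 20.4° = 68.33 m/s, v_y0 = 72.9 sin 20.4° = 25.41 m/s.
Time to reach x = 263 m: t = x / v_x = 263 / 68.33 = 3.849 s.
y = v_y0 t − ½ g t² = 25.41×3.849 − 4.905×3.849² = 25.1 m.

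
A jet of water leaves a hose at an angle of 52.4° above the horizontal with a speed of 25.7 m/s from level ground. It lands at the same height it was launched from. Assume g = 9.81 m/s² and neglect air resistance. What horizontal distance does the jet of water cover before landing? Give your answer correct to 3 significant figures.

65.1 m

For level ground, R = v₀² sin(2θ) / g.
sin(2 × 52.4°) = sin 104.8° = 0.9668.
R = (25.7)² × 0.9668 / 9.81 = 65.1 m.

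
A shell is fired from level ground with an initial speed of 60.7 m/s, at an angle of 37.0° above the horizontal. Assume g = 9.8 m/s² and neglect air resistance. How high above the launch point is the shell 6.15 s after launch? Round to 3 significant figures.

39.3 m

v_y0 = 60.7 sin 37.0° = 36.53 m/s.
y(t) = v_y0 t − ½ g t² = 36.53×6.15 − 4.900×6.15² = 39.3 m.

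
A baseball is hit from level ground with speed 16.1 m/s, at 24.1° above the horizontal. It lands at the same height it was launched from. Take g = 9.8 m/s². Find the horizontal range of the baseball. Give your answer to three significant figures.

19.7 m

For level ground, R = v₀² sin(2θ) / g.
sin(2 × 24.1°) = sin 48.20° = 0.7455.
R = (16.1)² × 0.7455 / 9.8 = 19.7 m.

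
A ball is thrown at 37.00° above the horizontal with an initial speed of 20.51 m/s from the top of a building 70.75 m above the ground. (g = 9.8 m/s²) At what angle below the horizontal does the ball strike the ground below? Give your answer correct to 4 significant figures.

67.34°

v_x = 20.51 cos 37.00° = 16.380 m/s.
At impact |v_y| = √(v_y0² + 2 g h) = √(12.343² + 2×9.8×70.75) = 39.231 m/s.
Angle below horizontal = arctan(|v_y| / v_x) = arctan(39.231 / 16.380) = 67.34°.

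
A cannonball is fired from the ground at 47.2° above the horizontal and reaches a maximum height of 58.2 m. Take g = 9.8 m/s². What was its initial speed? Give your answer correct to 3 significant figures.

46.0 m/s

At maximum height v_y = 0, so (v₀ sin θ)² = 2 g H.
v₀ sin 47.2° = √(2 × 9.8 × 58.2) = 33.77 m/s.
v₀ = 33.77 / sin 47.2° = 33.77 / 0.7337 = 46.0 m/s.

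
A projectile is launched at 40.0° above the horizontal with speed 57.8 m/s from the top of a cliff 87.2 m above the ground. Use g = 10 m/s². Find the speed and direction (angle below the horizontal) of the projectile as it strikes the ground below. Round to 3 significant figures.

71.3 m/s at 51.6° below the horizontal

v_x = 57.8 cos 40.0° = 44.28 m/s (constant).
|v_y| at impact = √((37.15)² + 2×10×87.2) = 55.89 m/s.
Speed = √(44.28² + 55.89²) = 71.3 m/s; angle = arctan(55.89/44.28) = 51.6° below horizontal.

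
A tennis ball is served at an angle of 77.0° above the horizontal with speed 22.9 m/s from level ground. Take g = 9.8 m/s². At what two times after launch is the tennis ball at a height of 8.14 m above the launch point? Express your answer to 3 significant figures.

v_y0 = 22.9 sin 77.0° = 22.31 m/s.
Set y = v_y0 t − ½ g t² = 8.14: 4.900 t² − 22.31 t + 8.14 = 0.
t = [22.31 ± √(497.7 − 159.5)] / 9.8 = (22.31 ± 18.39) / 9.8, giving t = 0.400 s or t = 4.15 s.
So the tennis ball is at 8.14 m at t = 0.400 s (rising) and t = 4.15 s (falling).

0.400 s and 4.15 s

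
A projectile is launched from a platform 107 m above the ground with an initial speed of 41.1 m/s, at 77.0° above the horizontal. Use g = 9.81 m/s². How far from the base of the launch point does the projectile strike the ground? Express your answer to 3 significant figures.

Components: v_x = 41.1 cos 77.0° = 9.245 m/s, v_y = 41.1 sin 77.0° = 40.05 m/s.
Vertical: 0 = 107 + 40.05 t − ½(9.81) t² ⇒ 4.905 t² − 40.05 t − 107 = 0.
t = [40.05 + √(1604 + 2099)] / 9.810 = 10.29 s.
Horizontal: R = v_x · t = 9.245 × 10.29 = 95.1 m.

95.1 m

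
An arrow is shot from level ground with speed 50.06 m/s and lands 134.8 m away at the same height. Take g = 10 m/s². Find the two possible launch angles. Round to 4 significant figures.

Level-ground range: R = v₀² sin(2θ)/g ⇒ sin 2θ = R g / v₀² = 134.8×10/50.06² = 0.5379.
2θ = arcsin(0.5379) = 32.541° or 180° − 32.541° = 147.459°.
So θ = 16.27° or θ = 73.73°.

16.27° and 73.73°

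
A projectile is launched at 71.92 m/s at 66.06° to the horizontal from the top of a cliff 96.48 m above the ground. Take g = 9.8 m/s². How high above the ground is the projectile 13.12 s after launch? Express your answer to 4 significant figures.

v_y0 = 71.92 sin 66.06° = 65.733 m/s.
y(t) = 96.48 + v_y0 t − ½ g t² = 96.48 + 65.733×13.12 − ½×9.8×13.12² = 115.4 m.

115.4 m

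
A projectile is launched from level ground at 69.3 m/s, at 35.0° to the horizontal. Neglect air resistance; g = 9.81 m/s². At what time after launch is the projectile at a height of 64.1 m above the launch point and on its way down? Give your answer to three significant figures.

5.88 s

v_y0 = 69.3 sin 35.0° = 39.75 m/s.
Set y = v_y0 t − ½ g t² = 64.1: 4.905 t² − 39.75 t + 64.1 = 0.
t = [39.75 ± √(1580 − 1258)] / 9.81 = (39.75 ± 17.94) / 9.81, giving t = 2.22 s or t = 5.88 s.
On the way down corresponds to the larger root: t = 5.88 s.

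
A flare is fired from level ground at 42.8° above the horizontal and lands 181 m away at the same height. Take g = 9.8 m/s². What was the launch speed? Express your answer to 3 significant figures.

42.2 m/s

On level ground, R = v₀² sin(2θ) / g, so v₀ = √(R g / sin 2θ).
sin(2 × 42.8°) = 0.9971.
v₀ = √(181 × 9.8 / 0.9971) = √1779 = 42.2 m/s.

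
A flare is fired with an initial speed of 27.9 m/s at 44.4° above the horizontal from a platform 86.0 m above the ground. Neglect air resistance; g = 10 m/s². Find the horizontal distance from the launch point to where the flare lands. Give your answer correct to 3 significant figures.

Components: v_x = 27.9 cos 44.4° = 19.93 m/s, v_y = 27.9 sin 44.4° = 19.52 m/s.
Vertical: 0 = 86.0 + 19.52 t − ½(10) t² ⇒ 5.000 t² − 19.52 t − 86.0 = 0.
t = [19.52 + √(381.0 + 1720)] / 10.00 = 6.536 s.
Horizontal: R = v_x · t = 19.93 × 6.536 = 130 m.

130 m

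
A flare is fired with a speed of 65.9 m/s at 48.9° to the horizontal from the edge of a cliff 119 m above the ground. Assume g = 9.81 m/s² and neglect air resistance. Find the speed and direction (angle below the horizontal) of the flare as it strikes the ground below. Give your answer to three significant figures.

v_x = 65.9 cos 48.9° = 43.32 m/s (constant).
|v_y| at impact = √((49.66)² + 2×9.81×119) = 69.29 m/s.
Speed = √(43.32² + 69.29²) = 81.7 m/s; angle = arctan(69.29/43.32) = 58.0° below horizontal.

81.7 m/s at 58.0° below the horizontal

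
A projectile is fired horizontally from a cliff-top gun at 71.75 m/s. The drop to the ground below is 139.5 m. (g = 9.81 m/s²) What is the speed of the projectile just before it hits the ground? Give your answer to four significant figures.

Fall time: t = √(2 × 139.5 / 9.81) = 5.3330 s.
At impact: v_x = 71.75 m/s (unchanged), v_y = g t = 9.81 × 5.3330 = 52.317 m/s.
Speed = √(v_x² + v_y²) = √(5148.1 + 2737.1) = 88.80 m/s.

88.80 m/s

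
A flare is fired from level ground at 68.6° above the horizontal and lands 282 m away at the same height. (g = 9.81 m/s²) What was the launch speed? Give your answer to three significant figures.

On level ground, R = v₀² sin(2θ) / g, so v₀ = √(R g / sin 2θ).
sin(2 × 68.6°) = 0.6794.
v₀ = √(282 × 9.81 / 0.6794) = √4072 = 63.8 m/s.

63.8 m/s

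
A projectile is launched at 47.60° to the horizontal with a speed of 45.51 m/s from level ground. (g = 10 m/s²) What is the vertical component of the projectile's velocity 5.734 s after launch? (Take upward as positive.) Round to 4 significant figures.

-23.73 m/s

Initial vertical component: v_y0 = 45.51 sin 47.60° = 33.607 m/s.
v_y(t) = v_y0 − g t = 33.607 − 10 × 5.734 = -23.73 m/s.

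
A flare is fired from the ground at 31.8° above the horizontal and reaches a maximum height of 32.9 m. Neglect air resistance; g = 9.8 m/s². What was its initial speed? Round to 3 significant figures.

48.2 m/s

At maximum height v_y = 0, so (v₀ sin θ)² = 2 g H.
v₀ sin 31.8° = √(2 × 9.8 × 32.9) = 25.39 m/s.
v₀ = 25.39 / sin 31.8° = 25.39 / 0.5270 = 48.2 m/s.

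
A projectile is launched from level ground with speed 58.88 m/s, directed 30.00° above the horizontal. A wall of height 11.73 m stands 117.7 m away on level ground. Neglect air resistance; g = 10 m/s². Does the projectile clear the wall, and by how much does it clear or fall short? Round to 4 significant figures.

v_x = 58.88 cos 30.00° = 50.992 m/s; v_y0 = 58.88 sin 30.00° = 29.440 m/s.
Time to reach the wall: t = 117.7 / 50.992 = 2.3082 s.
Height at that point: y = 29.440×2.3082 − 5.000×2.3082² = 41.314 m.
That is 41.314 − 11.73 = 29.58 m above the top of the wall, so the projectile clears it.

Yes — it clears the wall by 29.58 m.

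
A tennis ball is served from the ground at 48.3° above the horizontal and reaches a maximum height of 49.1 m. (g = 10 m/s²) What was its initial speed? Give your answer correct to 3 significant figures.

42.0 m/s

At maximum height v_y = 0, so (v₀ sin θ)² = 2 g H.
v₀ sin 48.3° = √(2 × 10 × 49.1) = 31.34 m/s.
v₀ = 31.34 / sin 48.3° = 31.34 / 0.7466 = 42.0 m/s.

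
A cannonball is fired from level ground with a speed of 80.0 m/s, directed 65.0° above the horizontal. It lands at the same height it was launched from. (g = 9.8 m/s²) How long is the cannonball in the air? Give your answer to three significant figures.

14.8 s

Vertical component: v_y = 80.0 sin 65.0° = 72.50 m/s.
For a projectile landing at launch height, time of flight is t = 2 v_y / g = 2 × 72.50 / 9.8 = 14.8 s.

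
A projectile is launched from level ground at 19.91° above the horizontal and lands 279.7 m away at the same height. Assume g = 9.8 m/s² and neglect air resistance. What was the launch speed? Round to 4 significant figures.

65.42 m/s

On level ground, R = v₀² sin(2θ) / g, so v₀ = √(R g / sin 2θ).
sin(2 × 19.91°) = 0.6404.
v₀ = √(279.7 × 9.8 / 0.6404) = √4280.2 = 65.42 m/s.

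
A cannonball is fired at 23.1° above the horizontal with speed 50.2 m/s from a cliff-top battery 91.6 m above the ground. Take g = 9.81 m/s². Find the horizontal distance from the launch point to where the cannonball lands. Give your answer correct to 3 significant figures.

Components: v_x = 50.2 cos 23.1° = 46.18 m/s, v_y = 50.2 sin 23.1° = 19.70 m/s.
Vertical: 0 = 91.6 + 19.70 t − ½(9.81) t² ⇒ 4.905 t² − 19.70 t − 91.6 = 0.
t = [19.70 + √(388.1 + 1797)] / 9.810 = 6.773 s.
Horizontal: R = v_x · t = 46.18 × 6.773 = 313 m.

313 m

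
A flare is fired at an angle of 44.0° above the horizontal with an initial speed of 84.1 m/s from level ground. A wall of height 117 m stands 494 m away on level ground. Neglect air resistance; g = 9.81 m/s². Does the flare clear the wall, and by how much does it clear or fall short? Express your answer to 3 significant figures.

Yes — it clears the wall by 33.0 m.

v_x = 84.1 cos 44.0° = 60.50 m/s; v_y0 = 84.1 sin 44.0° = 58.42 m/s.
Time to reach the wall: t = 494 / 60.50 = 8.165 s.
Height at that point: y = 58.42×8.165 − 4.905×8.165² = 150.0 m.
That is 150.0 − 117 = 33.0 m above the top of the wall, so the flare clears it.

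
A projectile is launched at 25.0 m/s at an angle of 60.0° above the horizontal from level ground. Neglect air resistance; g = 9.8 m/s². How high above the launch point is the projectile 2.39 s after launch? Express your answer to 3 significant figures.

23.8 m

v_y0 = 25.0 sin 60.0° = 21.65 m/s.
y(t) = v_y0 t − ½ g t² = 21.65×2.39 − 4.900×2.39² = 23.8 m.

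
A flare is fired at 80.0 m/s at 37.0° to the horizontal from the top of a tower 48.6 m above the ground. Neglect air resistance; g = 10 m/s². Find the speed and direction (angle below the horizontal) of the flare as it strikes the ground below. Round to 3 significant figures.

85.9 m/s at 41.9° below the horizontal

v_x = 80.0 cos 37.0° = 63.89 m/s (constant).
|v_y| at impact = √((48.15)² + 2×10×48.6) = 57.36 m/s.
Speed = √(63.89² + 57.36²) = 85.9 m/s; angle = arctan(57.36/63.89) = 41.9° below horizontal.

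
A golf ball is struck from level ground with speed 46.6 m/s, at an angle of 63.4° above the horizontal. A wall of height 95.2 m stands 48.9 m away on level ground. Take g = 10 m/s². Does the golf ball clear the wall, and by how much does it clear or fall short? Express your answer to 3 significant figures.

v_x = 46.6 cos 63.4° = 20.87 m/s; v_y0 = 46.6 sin 63.4° = 41.67 m/s.
Time to reach the wall: t = 48.9 / 20.87 = 2.343 s.
Height at that point: y = 41.67×2.343 − 5.000×2.343² = 70.18 m.
That is 95.2 − 70.18 = 25.0 m below the top of the wall, so the golf ball does not clear it.

No — it falls 25.0 m short of clearing the wall.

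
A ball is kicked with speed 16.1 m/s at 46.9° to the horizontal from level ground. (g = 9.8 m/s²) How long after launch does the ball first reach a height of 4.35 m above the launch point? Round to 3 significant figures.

0.457 s

v_y0 = 16.1 sin 46.9° = 11.76 m/s.
Set y = v_y0 t − ½ g t² = 4.35: 4.900 t² − 11.76 t + 4.35 = 0.
t = [11.76 ± √(138.3 − 85.26)] / 9.8 = (11.76 ± 7.283) / 9.8, giving t = 0.457 s or t = 1.94 s.
The ball is on the way up at the first time, so t = 0.457 s.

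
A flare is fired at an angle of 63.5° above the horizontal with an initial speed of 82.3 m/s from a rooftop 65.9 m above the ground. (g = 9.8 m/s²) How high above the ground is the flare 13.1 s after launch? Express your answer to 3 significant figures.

190 m

v_y0 = 82.3 sin 63.5° = 73.65 m/s.
y(t) = 65.9 + v_y0 t − ½ g t² = 65.9 + 73.65×13.1 − ½×9.8×13.1² = 190 m.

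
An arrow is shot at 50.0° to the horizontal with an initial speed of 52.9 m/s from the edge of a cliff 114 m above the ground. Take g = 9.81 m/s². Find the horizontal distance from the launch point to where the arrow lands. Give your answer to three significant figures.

356 m

Components: v_x = 52.9 cos 50.0° = 34.00 m/s, v_y = 52.9 sin 50.0° = 40.52 m/s.
Vertical: 0 = 114 + 40.52 t − ½(9.81) t² ⇒ 4.905 t² − 40.52 t − 114 = 0.
t = [40.52 + √(1642 + 2237)] / 9.810 = 10.48 s.
Horizontal: R = v_x · t = 34.00 × 10.48 = 356 m.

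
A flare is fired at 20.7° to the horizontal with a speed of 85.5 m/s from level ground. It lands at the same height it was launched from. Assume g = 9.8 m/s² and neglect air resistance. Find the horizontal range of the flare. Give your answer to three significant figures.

493 m

Components: v_x = 85.5 cos 20.7° = 79.98 m/s, v_y = 85.5 sin 20.7° = 30.22 m/s.
Time of flight (same landing height): t = 2 v_y / g = 2 × 30.22 / 9.8 = 6.167 s.
Range: R = v_x · t = 79.98 × 6.167 = 493 m.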